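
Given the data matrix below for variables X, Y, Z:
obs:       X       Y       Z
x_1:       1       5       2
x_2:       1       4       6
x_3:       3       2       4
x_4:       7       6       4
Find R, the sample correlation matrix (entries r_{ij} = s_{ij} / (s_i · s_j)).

Step 1 — column means:
  mean(X) = (1 + 1 + 3 + 7) / 4 = 12/4 = 3
  mean(Y) = (5 + 4 + 2 + 6) / 4 = 17/4 = 4.25
  mean(Z) = (2 + 6 + 4 + 4) / 4 = 16/4 = 4

Step 2 — sample variances and covariances s[i,j] = (1/(n-1)) · Σ_k (x_{k,i} - mean_i) · (x_{k,j} - mean_j), with n-1 = 3:
  s[X,X] = ((-2)·(-2) + (-2)·(-2) + (0)·(0) + (4)·(4)) / 3 = 24/3 = 8
  s[X,Y] = ((-2)·(0.75) + (-2)·(-0.25) + (0)·(-2.25) + (4)·(1.75)) / 3 = 6/3 = 2
  s[X,Z] = ((-2)·(-2) + (-2)·(2) + (0)·(0) + (4)·(0)) / 3 = 0/3 = 0
  s[Y,Y] = ((0.75)·(0.75) + (-0.25)·(-0.25) + (-2.25)·(-2.25) + (1.75)·(1.75)) / 3 = 8.75/3 = 2.9167
  s[Y,Z] = ((0.75)·(-2) + (-0.25)·(2) + (-2.25)·(0) + (1.75)·(0)) / 3 = -2/3 = -0.6667
  s[Z,Z] = ((-2)·(-2) + (2)·(2) + (0)·(0) + (0)·(0)) / 3 = 8/3 = 2.6667
  Sample standard deviations s_i = √(s[i,i]):
  s(X) = √(8) = 2.8284
  s(Y) = √(2.9167) = 1.7078
  s(Z) = √(2.6667) = 1.633

Step 3 — r_{ij} = s_{ij} / (s_i · s_j):
  r[X,X] = 1 (diagonal).
  r[X,Y] = 2 / (2.8284 · 1.7078) = 2 / 4.8305 = 0.414
  r[X,Z] = 0 / (2.8284 · 1.633) = 0 / 4.6188 = 0
  r[Y,Y] = 1 (diagonal).
  r[Y,Z] = -0.6667 / (1.7078 · 1.633) = -0.6667 / 2.7889 = -0.239
  r[Z,Z] = 1 (diagonal).

R is symmetric with unit diagonal. Assembling:

R = [[1, 0.414, 0],
 [0.414, 1, -0.239],
 [0, -0.239, 1]]


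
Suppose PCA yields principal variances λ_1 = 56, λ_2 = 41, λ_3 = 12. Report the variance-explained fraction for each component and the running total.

Step 1 — total variance = trace(Sigma) = Σ λ_i = 56 + 41 + 12 = 109.

Step 2 — fraction explained by component i = λ_i / Σ λ:
  PC1: 56/109 = 0.5138
  PC2: 41/109 = 0.3761
  PC3: 12/109 = 0.1101

Step 3 — cumulative fraction after k components = (λ_1 + ... + λ_k) / Σ λ:
  k = 1: 56/109 = 0.5138
  k = 2: (56 + 41)/109 = 97/109 = 0.8899
  k = 3: (56 + 41 + 12)/109 = 109/109 = 1

Summary (fraction, with percent):

explained: PC1 0.5138 (51.38%), PC2 0.3761 (37.61%), PC3 0.1101 (11.01%);  cumulative: 0.5138, 0.8899, 1


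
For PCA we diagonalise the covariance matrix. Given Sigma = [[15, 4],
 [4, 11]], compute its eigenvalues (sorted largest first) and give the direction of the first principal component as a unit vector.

Step 1 — characteristic polynomial of 2×2 Sigma:
  det(Sigma - λI) = λ² - trace · λ + det = 0.
  trace = 15 + 11 = 26, det = 15·11 - (4)² = 149.
Step 2 — discriminant:
  Δ = trace² - 4·det = 676 - 596 = 80.
Step 3 — eigenvalues:
  λ = (trace ± √Δ)/2 = (26 ± 8.9443)/2,
  λ_1 = 17.4721,  λ_2 = 8.5279.

Step 4 — unit eigenvector for λ_1: solve (Sigma - λ_1 I)v = 0. First row:
  (15 - 17.4721)·v_x + (4)·v_y = 0, i.e. (-2.4721)·v_x + (4)·v_y = 0,
  so v ∝ (b, λ_1 - a) = (4, 2.4721) = u.
  ||u|| = √((4)² + (2.4721)²) = √(22.1115) ≈ 4.7023,
  v_1 = u/||u|| ≈ (0.8507, 0.5257) (||v_1|| = 1).

λ_1 = 17.4721,  λ_2 = 8.5279;  v_1 ≈ (0.8507, 0.5257)


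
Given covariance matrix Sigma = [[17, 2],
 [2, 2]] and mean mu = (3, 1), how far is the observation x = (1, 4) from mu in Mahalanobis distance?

Step 1 — centre the observation: (x - mu) = (-2, 3).

Step 2 — invert Sigma. det(Sigma) = 17·2 - (2)² = 30.
  Sigma^{-1} = (1/det) · [[d, -b], [-b, a]] = [[0.0667, -0.0667],
 [-0.0667, 0.5667]].

Step 3 — form the quadratic (x - mu)^T · Sigma^{-1} · (x - mu):
  Sigma^{-1} · (x - mu) = (-0.3333, 1.8333).
  (x - mu)^T · [Sigma^{-1} · (x - mu)] = (-2)·(-0.3333) + (3)·(1.8333) = 6.1667.

Step 4 — take square root: d = √(6.1667) ≈ 2.4833.

d(x, mu) = √(6.1667) ≈ 2.4833


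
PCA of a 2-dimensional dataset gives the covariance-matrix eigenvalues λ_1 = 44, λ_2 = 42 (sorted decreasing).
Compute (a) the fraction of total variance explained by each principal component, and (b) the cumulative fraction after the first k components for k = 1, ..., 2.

Step 1 — total variance = trace(Sigma) = Σ λ_i = 44 + 42 = 86.

Step 2 — fraction explained by component i = λ_i / Σ λ:
  PC1: 44/86 = 0.5116
  PC2: 42/86 = 0.4884

Step 3 — cumulative fraction after k components = (λ_1 + ... + λ_k) / Σ λ:
  k = 1: 44/86 = 0.5116
  k = 2: (44 + 42)/86 = 86/86 = 1

Summary (fraction, with percent):

explained: PC1 0.5116 (51.16%), PC2 0.4884 (48.84%);  cumulative: 0.5116, 1


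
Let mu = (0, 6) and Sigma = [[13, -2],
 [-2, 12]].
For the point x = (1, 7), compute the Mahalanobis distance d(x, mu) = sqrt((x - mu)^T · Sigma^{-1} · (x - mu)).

Step 1 — centre the observation: (x - mu) = (1, 1).

Step 2 — invert Sigma. det(Sigma) = 13·12 - (-2)² = 152.
  Sigma^{-1} = (1/det) · [[d, -b], [-b, a]] = [[0.0789, 0.0132],
 [0.0132, 0.0855]].

Step 3 — form the quadratic (x - mu)^T · Sigma^{-1} · (x - mu):
  Sigma^{-1} · (x - mu) = (0.0921, 0.0987).
  (x - mu)^T · [Sigma^{-1} · (x - mu)] = (1)·(0.0921) + (1)·(0.0987) = 0.1908.

Step 4 — take square root: d = √(0.1908) ≈ 0.4368.

d(x, mu) = √(0.1908) ≈ 0.4368


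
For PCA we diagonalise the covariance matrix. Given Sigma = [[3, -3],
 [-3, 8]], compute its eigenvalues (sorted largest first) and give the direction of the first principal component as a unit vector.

Step 1 — characteristic polynomial of 2×2 Sigma:
  det(Sigma - λI) = λ² - trace · λ + det = 0.
  trace = 3 + 8 = 11, det = 3·8 - (-3)² = 15.
Step 2 — discriminant:
  Δ = trace² - 4·det = 121 - 60 = 61.
Step 3 — eigenvalues:
  λ = (trace ± √Δ)/2 = (11 ± 7.8102)/2,
  λ_1 = 9.4051,  λ_2 = 1.5949.

Step 4 — unit eigenvector for λ_1: solve (Sigma - λ_1 I)v = 0. First row:
  (3 - 9.4051)·v_x + (-3)·v_y = 0, i.e. (-6.4051)·v_x + (-3)·v_y = 0,
  so v ∝ (b, λ_1 - a) = (-3, 6.4051); multiply by -1 so the first entry is positive: u = (3, -6.4051).
  ||u|| = √((3)² + (-6.4051)²) = √(50.0256) ≈ 7.0729,
  v_1 = u/||u|| ≈ (0.4242, -0.9056) (||v_1|| = 1).

λ_1 = 9.4051,  λ_2 = 1.5949;  v_1 ≈ (0.4242, -0.9056)


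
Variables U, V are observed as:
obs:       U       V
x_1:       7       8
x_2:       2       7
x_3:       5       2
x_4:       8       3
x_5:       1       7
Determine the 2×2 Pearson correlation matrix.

Step 1 — column means:
  mean(U) = (7 + 2 + 5 + 8 + 1) / 5 = 23/5 = 4.6
  mean(V) = (8 + 7 + 2 + 3 + 7) / 5 = 27/5 = 5.4

Step 2 — sample variances and covariances s[i,j] = (1/(n-1)) · Σ_k (x_{k,i} - mean_i) · (x_{k,j} - mean_j), with n-1 = 4:
  s[U,U] = ((2.4)·(2.4) + (-2.6)·(-2.6) + (0.4)·(0.4) + (3.4)·(3.4) + (-3.6)·(-3.6)) / 4 = 37.2/4 = 9.3
  s[U,V] = ((2.4)·(2.6) + (-2.6)·(1.6) + (0.4)·(-3.4) + (3.4)·(-2.4) + (-3.6)·(1.6)) / 4 = -13.2/4 = -3.3
  s[V,V] = ((2.6)·(2.6) + (1.6)·(1.6) + (-3.4)·(-3.4) + (-2.4)·(-2.4) + (1.6)·(1.6)) / 4 = 29.2/4 = 7.3
  Sample standard deviations s_i = √(s[i,i]):
  s(U) = √(9.3) = 3.0496
  s(V) = √(7.3) = 2.7019

Step 3 — r_{ij} = s_{ij} / (s_i · s_j):
  r[U,U] = 1 (diagonal).
  r[U,V] = -3.3 / (3.0496 · 2.7019) = -3.3 / 8.2395 = -0.4005
  r[V,V] = 1 (diagonal).

R is symmetric with unit diagonal. Assembling:

R = [[1, -0.4005],
 [-0.4005, 1]]


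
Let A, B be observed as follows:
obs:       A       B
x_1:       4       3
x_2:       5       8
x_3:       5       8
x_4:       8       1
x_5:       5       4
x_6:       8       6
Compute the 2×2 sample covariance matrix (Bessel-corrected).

Step 1 — column means:
  mean(A) = (4 + 5 + 5 + 8 + 5 + 8) / 6 = 35/6 = 5.8333
  mean(B) = (3 + 8 + 8 + 1 + 4 + 6) / 6 = 30/6 = 5

Step 2 — sample covariance S[i,j] = (1/(n-1)) · Σ_k (x_{k,i} - mean_i) · (x_{k,j} - mean_j), with n-1 = 5.
  S[A,A] = ((-1.8333)·(-1.8333) + (-0.8333)·(-0.8333) + (-0.8333)·(-0.8333) + (2.1667)·(2.1667) + (-0.8333)·(-0.8333) + (2.1667)·(2.1667)) / 5 = 14.8333/5 = 2.9667
  S[A,B] = ((-1.8333)·(-2) + (-0.8333)·(3) + (-0.8333)·(3) + (2.1667)·(-4) + (-0.8333)·(-1) + (2.1667)·(1)) / 5 = -7/5 = -1.4
  S[B,B] = ((-2)·(-2) + (3)·(3) + (3)·(3) + (-4)·(-4) + (-1)·(-1) + (1)·(1)) / 5 = 40/5 = 8

S is symmetric (S[j,i] = S[i,j]). Assembling:

S = [[2.9667, -1.4],
 [-1.4, 8]]


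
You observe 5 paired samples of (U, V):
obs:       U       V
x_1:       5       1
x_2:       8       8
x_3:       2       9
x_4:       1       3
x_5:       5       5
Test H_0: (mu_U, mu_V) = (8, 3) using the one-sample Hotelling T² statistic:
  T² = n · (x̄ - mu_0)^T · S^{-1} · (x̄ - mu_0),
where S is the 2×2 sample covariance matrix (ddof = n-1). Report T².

Step 1 — sample mean vector:
  mean(U) = (5 + 8 + 2 + 1 + 5) / 5 = 21/5 = 4.2
  mean(V) = (1 + 8 + 9 + 3 + 5) / 5 = 26/5 = 5.2
  x̄ = (4.2, 5.2),  deviation x̄ - mu_0 = (4.2, 5.2) - (8, 3) = (-3.8, 2.2).

Step 2 — sample covariance matrix, S[i,j] = (1/(n-1)) · Σ_k (x_{k,i} - mean_i) · (x_{k,j} - mean_j), divisor n-1 = 4:
  S[U,U] = ((0.8)·(0.8) + (3.8)·(3.8) + (-2.2)·(-2.2) + (-3.2)·(-3.2) + (0.8)·(0.8)) / 4 = 30.8/4 = 7.7
  S[U,V] = ((0.8)·(-4.2) + (3.8)·(2.8) + (-2.2)·(3.8) + (-3.2)·(-2.2) + (0.8)·(-0.2)) / 4 = 5.8/4 = 1.45
  S[V,V] = ((-4.2)·(-4.2) + (2.8)·(2.8) + (3.8)·(3.8) + (-2.2)·(-2.2) + (-0.2)·(-0.2)) / 4 = 44.8/4 = 11.2
  S = [[7.7, 1.45],
 [1.45, 11.2]].

Step 3 — invert S. det(S) = 7.7·11.2 - (1.45)² = 84.1375.
  S^{-1} = (1/det) · [[d, -b], [-b, a]] = [[0.1331, -0.0172],
 [-0.0172, 0.0915]].

Step 4 — quadratic form (x̄ - mu_0)^T · S^{-1} · (x̄ - mu_0):
  S^{-1} · (x̄ - mu_0) = (-0.5438, 0.2668),
  (x̄ - mu_0)^T · [...] = (-3.8)·(-0.5438) + (2.2)·(0.2668) = 2.6533.

Step 5 — scale by n: T² = 5 · 2.6533 = 13.2664.

T² ≈ 13.2664


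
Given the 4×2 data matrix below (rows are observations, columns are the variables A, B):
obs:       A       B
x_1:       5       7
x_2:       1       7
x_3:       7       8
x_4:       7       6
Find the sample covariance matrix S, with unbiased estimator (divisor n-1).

Step 1 — column means:
  mean(A) = (5 + 1 + 7 + 7) / 4 = 20/4 = 5
  mean(B) = (7 + 7 + 8 + 6) / 4 = 28/4 = 7

Step 2 — sample covariance S[i,j] = (1/(n-1)) · Σ_k (x_{k,i} - mean_i) · (x_{k,j} - mean_j), with n-1 = 3.
  S[A,A] = ((0)·(0) + (-4)·(-4) + (2)·(2) + (2)·(2)) / 3 = 24/3 = 8
  S[A,B] = ((0)·(0) + (-4)·(0) + (2)·(1) + (2)·(-1)) / 3 = 0/3 = 0
  S[B,B] = ((0)·(0) + (0)·(0) + (1)·(1) + (-1)·(-1)) / 3 = 2/3 = 0.6667

S is symmetric (S[j,i] = S[i,j]). Assembling:

S = [[8, 0],
 [0, 0.6667]]


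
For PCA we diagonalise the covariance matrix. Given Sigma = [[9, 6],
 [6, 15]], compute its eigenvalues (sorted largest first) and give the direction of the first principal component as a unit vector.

Step 1 — characteristic polynomial of 2×2 Sigma:
  det(Sigma - λI) = λ² - trace · λ + det = 0.
  trace = 9 + 15 = 24, det = 9·15 - (6)² = 99.
Step 2 — discriminant:
  Δ = trace² - 4·det = 576 - 396 = 180.
Step 3 — eigenvalues:
  λ = (trace ± √Δ)/2 = (24 ± 13.4164)/2,
  λ_1 = 18.7082,  λ_2 = 5.2918.

Step 4 — unit eigenvector for λ_1: solve (Sigma - λ_1 I)v = 0. First row:
  (9 - 18.7082)·v_x + (6)·v_y = 0, i.e. (-9.7082)·v_x + (6)·v_y = 0,
  so v ∝ (b, λ_1 - a) = (6, 9.7082) = u.
  ||u|| = √((6)² + (9.7082)²) = √(130.2492) ≈ 11.4127,
  v_1 = u/||u|| ≈ (0.5257, 0.8507) (||v_1|| = 1).

λ_1 = 18.7082,  λ_2 = 5.2918;  v_1 ≈ (0.5257, 0.8507)


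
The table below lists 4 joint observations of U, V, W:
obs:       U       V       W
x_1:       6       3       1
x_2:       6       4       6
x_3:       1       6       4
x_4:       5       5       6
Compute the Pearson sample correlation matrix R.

Step 1 — column means:
  mean(U) = (6 + 6 + 1 + 5) / 4 = 18/4 = 4.5
  mean(V) = (3 + 4 + 6 + 5) / 4 = 18/4 = 4.5
  mean(W) = (1 + 6 + 4 + 6) / 4 = 17/4 = 4.25

Step 2 — sample variances and covariances s[i,j] = (1/(n-1)) · Σ_k (x_{k,i} - mean_i) · (x_{k,j} - mean_j), with n-1 = 3:
  s[U,U] = ((1.5)·(1.5) + (1.5)·(1.5) + (-3.5)·(-3.5) + (0.5)·(0.5)) / 3 = 17/3 = 5.6667
  s[U,V] = ((1.5)·(-1.5) + (1.5)·(-0.5) + (-3.5)·(1.5) + (0.5)·(0.5)) / 3 = -8/3 = -2.6667
  s[U,W] = ((1.5)·(-3.25) + (1.5)·(1.75) + (-3.5)·(-0.25) + (0.5)·(1.75)) / 3 = -0.5/3 = -0.1667
  s[V,V] = ((-1.5)·(-1.5) + (-0.5)·(-0.5) + (1.5)·(1.5) + (0.5)·(0.5)) / 3 = 5/3 = 1.6667
  s[V,W] = ((-1.5)·(-3.25) + (-0.5)·(1.75) + (1.5)·(-0.25) + (0.5)·(1.75)) / 3 = 4.5/3 = 1.5
  s[W,W] = ((-3.25)·(-3.25) + (1.75)·(1.75) + (-0.25)·(-0.25) + (1.75)·(1.75)) / 3 = 16.75/3 = 5.5833
  Sample standard deviations s_i = √(s[i,i]):
  s(U) = √(5.6667) = 2.3805
  s(V) = √(1.6667) = 1.291
  s(W) = √(5.5833) = 2.3629

Step 3 — r_{ij} = s_{ij} / (s_i · s_j):
  r[U,U] = 1 (diagonal).
  r[U,V] = -2.6667 / (2.3805 · 1.291) = -2.6667 / 3.0732 = -0.8677
  r[U,W] = -0.1667 / (2.3805 · 2.3629) = -0.1667 / 5.6248 = -0.0296
  r[V,V] = 1 (diagonal).
  r[V,W] = 1.5 / (1.291 · 2.3629) = 1.5 / 3.0505 = 0.4917
  r[W,W] = 1 (diagonal).

R is symmetric with unit diagonal. Assembling:

R = [[1, -0.8677, -0.0296],
 [-0.8677, 1, 0.4917],
 [-0.0296, 0.4917, 1]]


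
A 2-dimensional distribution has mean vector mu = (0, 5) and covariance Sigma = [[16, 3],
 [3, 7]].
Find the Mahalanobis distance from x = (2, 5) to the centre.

Step 1 — centre the observation: (x - mu) = (2, 0).

Step 2 — invert Sigma. det(Sigma) = 16·7 - (3)² = 103.
  Sigma^{-1} = (1/det) · [[d, -b], [-b, a]] = [[0.068, -0.0291],
 [-0.0291, 0.1553]].

Step 3 — form the quadratic (x - mu)^T · Sigma^{-1} · (x - mu):
  Sigma^{-1} · (x - mu) = (0.1359, -0.0583).
  (x - mu)^T · [Sigma^{-1} · (x - mu)] = (2)·(0.1359) + (0)·(-0.0583) = 0.2718.

Step 4 — take square root: d = √(0.2718) ≈ 0.5214.

d(x, mu) = √(0.2718) ≈ 0.5214


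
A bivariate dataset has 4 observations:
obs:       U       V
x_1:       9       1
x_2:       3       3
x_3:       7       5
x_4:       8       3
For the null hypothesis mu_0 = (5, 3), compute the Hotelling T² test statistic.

Step 1 — sample mean vector:
  mean(U) = (9 + 3 + 7 + 8) / 4 = 27/4 = 6.75
  mean(V) = (1 + 3 + 5 + 3) / 4 = 12/4 = 3
  x̄ = (6.75, 3),  deviation x̄ - mu_0 = (6.75, 3) - (5, 3) = (1.75, 0).

Step 2 — sample covariance matrix, S[i,j] = (1/(n-1)) · Σ_k (x_{k,i} - mean_i) · (x_{k,j} - mean_j), divisor n-1 = 3:
  S[U,U] = ((2.25)·(2.25) + (-3.75)·(-3.75) + (0.25)·(0.25) + (1.25)·(1.25)) / 3 = 20.75/3 = 6.9167
  S[U,V] = ((2.25)·(-2) + (-3.75)·(0) + (0.25)·(2) + (1.25)·(0)) / 3 = -4/3 = -1.3333
  S[V,V] = ((-2)·(-2) + (0)·(0) + (2)·(2) + (0)·(0)) / 3 = 8/3 = 2.6667
  S = [[6.9167, -1.3333],
 [-1.3333, 2.6667]].

Step 3 — invert S. det(S) = 6.9167·2.6667 - (-1.3333)² = 16.6667.
  S^{-1} = (1/det) · [[d, -b], [-b, a]] = [[0.16, 0.08],
 [0.08, 0.415]].

Step 4 — quadratic form (x̄ - mu_0)^T · S^{-1} · (x̄ - mu_0):
  S^{-1} · (x̄ - mu_0) = (0.28, 0.14),
  (x̄ - mu_0)^T · [...] = (1.75)·(0.28) + (0)·(0.14) = 0.49.

Step 5 — scale by n: T² = 4 · 0.49 = 1.96.

T² ≈ 1.96


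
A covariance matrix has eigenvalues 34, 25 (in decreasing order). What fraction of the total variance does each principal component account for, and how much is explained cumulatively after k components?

Step 1 — total variance = trace(Sigma) = Σ λ_i = 34 + 25 = 59.

Step 2 — fraction explained by component i = λ_i / Σ λ:
  PC1: 34/59 = 0.5763
  PC2: 25/59 = 0.4237

Step 3 — cumulative fraction after k components = (λ_1 + ... + λ_k) / Σ λ:
  k = 1: 34/59 = 0.5763
  k = 2: (34 + 25)/59 = 59/59 = 1

Summary (fraction, with percent):

explained: PC1 0.5763 (57.63%), PC2 0.4237 (42.37%);  cumulative: 0.5763, 1


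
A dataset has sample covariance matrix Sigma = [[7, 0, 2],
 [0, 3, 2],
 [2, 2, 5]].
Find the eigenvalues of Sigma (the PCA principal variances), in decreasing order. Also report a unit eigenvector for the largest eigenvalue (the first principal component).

Step 1 — characteristic polynomial p(λ) = det(λI - Sigma) = λ³ - tr·λ² + c_1·λ - det, where tr = trace, c_1 = sum of the principal 2×2 minors, det = det(Sigma):
  tr = 7 + 3 + 5 = 15,
  c_1 = (7·3 - (0)²) + (7·5 - (2)²) + (3·5 - (2)²) = 21 + 31 + 11 = 63,
  det = 7·(3·5 - (2)²) - (0)·((0)·5 - (2)·(2)) + (2)·((0)·(2) - 3·(2)) = 7·(11) - (0)·(-4) + (2)·(-6) = 65.
  So p(λ) = λ³ - 15λ² + 63λ - 65.
Step 2 — look for an integer root (rational root theorem: any rational root is an integer divisor of 65). Testing λ = 5:
  p(5) = 125 - 375 + 315 - 65 = 0  ✓
  Dividing out (λ - 5): p(λ) = (λ - 5)(λ² - 10λ + 13).
Step 3 — remaining eigenvalues from the quadratic λ² - 10λ + 13 = 0:
  Δ = 10² - 4·13 = 100 - 52 = 48,  λ = (10 ± √48)/2 = (10 ± 6.9282)/2 ≈ 8.4641 or 1.5359.
  Sorted: λ_1 = 8.4641,  λ_2 = 5,  λ_3 = 1.5359  (check: sum = 15 = tr ✓).

Step 4 — unit eigenvector for λ_1 ≈ 8.4641: v spans the null space of (Sigma - λ_1 I), whose rows are
  r_1 = (-1.4641, 0, 2),  r_2 = (0, -5.4641, 2),  r_3 = (2, 2, -3.4641).
  v is orthogonal to every row, so take v ∝ r_1 × r_2 = ((0)·(2) - (2)·(-5.4641), (2)·(0) - (-1.4641)·(2), (-1.4641)·(-5.4641) - (0)·(0)) ≈ (10.9282, 2.9282, 8).
  Let u = (10.9282, 2.9282, 8).
  ||u|| = √((10.9282)² + (2.9282)² + (8)²) = √(192) ≈ 13.8564,  v_1 = u/||u|| ≈ (0.7887, 0.2113, 0.5774) (||v_1|| = 1).

λ_1 = 8.4641,  λ_2 = 5,  λ_3 = 1.5359;  v_1 ≈ (0.7887, 0.2113, 0.5774)


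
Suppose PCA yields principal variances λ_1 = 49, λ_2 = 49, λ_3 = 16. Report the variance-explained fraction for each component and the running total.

Step 1 — total variance = trace(Sigma) = Σ λ_i = 49 + 49 + 16 = 114.

Step 2 — fraction explained by component i = λ_i / Σ λ:
  PC1: 49/114 = 0.4298
  PC2: 49/114 = 0.4298
  PC3: 16/114 = 0.1404

Step 3 — cumulative fraction after k components = (λ_1 + ... + λ_k) / Σ λ:
  k = 1: 49/114 = 0.4298
  k = 2: (49 + 49)/114 = 98/114 = 0.8596
  k = 3: (49 + 49 + 16)/114 = 114/114 = 1

Summary (fraction, with percent):

explained: PC1 0.4298 (42.98%), PC2 0.4298 (42.98%), PC3 0.1404 (14.04%);  cumulative: 0.4298, 0.8596, 1


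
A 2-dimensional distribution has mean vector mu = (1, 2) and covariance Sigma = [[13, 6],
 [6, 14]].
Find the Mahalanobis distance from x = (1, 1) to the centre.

Step 1 — centre the observation: (x - mu) = (0, -1).

Step 2 — invert Sigma. det(Sigma) = 13·14 - (6)² = 146.
  Sigma^{-1} = (1/det) · [[d, -b], [-b, a]] = [[0.0959, -0.0411],
 [-0.0411, 0.089]].

Step 3 — form the quadratic (x - mu)^T · Sigma^{-1} · (x - mu):
  Sigma^{-1} · (x - mu) = (0.0411, -0.089).
  (x - mu)^T · [Sigma^{-1} · (x - mu)] = (0)·(0.0411) + (-1)·(-0.089) = 0.089.

Step 4 — take square root: d = √(0.089) ≈ 0.2984.

d(x, mu) = √(0.089) ≈ 0.2984


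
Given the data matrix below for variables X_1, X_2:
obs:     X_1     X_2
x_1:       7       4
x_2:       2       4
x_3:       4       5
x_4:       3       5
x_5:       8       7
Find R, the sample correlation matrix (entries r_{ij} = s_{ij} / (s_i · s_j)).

Step 1 — column means:
  mean(X_1) = (7 + 2 + 4 + 3 + 8) / 5 = 24/5 = 4.8
  mean(X_2) = (4 + 4 + 5 + 5 + 7) / 5 = 25/5 = 5

Step 2 — sample variances and covariances s[i,j] = (1/(n-1)) · Σ_k (x_{k,i} - mean_i) · (x_{k,j} - mean_j), with n-1 = 4:
  s[X_1,X_1] = ((2.2)·(2.2) + (-2.8)·(-2.8) + (-0.8)·(-0.8) + (-1.8)·(-1.8) + (3.2)·(3.2)) / 4 = 26.8/4 = 6.7
  s[X_1,X_2] = ((2.2)·(-1) + (-2.8)·(-1) + (-0.8)·(0) + (-1.8)·(0) + (3.2)·(2)) / 4 = 7/4 = 1.75
  s[X_2,X_2] = ((-1)·(-1) + (-1)·(-1) + (0)·(0) + (0)·(0) + (2)·(2)) / 4 = 6/4 = 1.5
  Sample standard deviations s_i = √(s[i,i]):
  s(X_1) = √(6.7) = 2.5884
  s(X_2) = √(1.5) = 1.2247

Step 3 — r_{ij} = s_{ij} / (s_i · s_j):
  r[X_1,X_1] = 1 (diagonal).
  r[X_1,X_2] = 1.75 / (2.5884 · 1.2247) = 1.75 / 3.1702 = 0.552
  r[X_2,X_2] = 1 (diagonal).

R is symmetric with unit diagonal. Assembling:

R = [[1, 0.552],
 [0.552, 1]]


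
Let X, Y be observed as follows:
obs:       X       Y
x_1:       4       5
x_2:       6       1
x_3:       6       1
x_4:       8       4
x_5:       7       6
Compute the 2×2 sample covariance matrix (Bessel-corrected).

Step 1 — column means:
  mean(X) = (4 + 6 + 6 + 8 + 7) / 5 = 31/5 = 6.2
  mean(Y) = (5 + 1 + 1 + 4 + 6) / 5 = 17/5 = 3.4

Step 2 — sample covariance S[i,j] = (1/(n-1)) · Σ_k (x_{k,i} - mean_i) · (x_{k,j} - mean_j), with n-1 = 4.
  S[X,X] = ((-2.2)·(-2.2) + (-0.2)·(-0.2) + (-0.2)·(-0.2) + (1.8)·(1.8) + (0.8)·(0.8)) / 4 = 8.8/4 = 2.2
  S[X,Y] = ((-2.2)·(1.6) + (-0.2)·(-2.4) + (-0.2)·(-2.4) + (1.8)·(0.6) + (0.8)·(2.6)) / 4 = 0.6/4 = 0.15
  S[Y,Y] = ((1.6)·(1.6) + (-2.4)·(-2.4) + (-2.4)·(-2.4) + (0.6)·(0.6) + (2.6)·(2.6)) / 4 = 21.2/4 = 5.3

S is symmetric (S[j,i] = S[i,j]). Assembling:

S = [[2.2, 0.15],
 [0.15, 5.3]]


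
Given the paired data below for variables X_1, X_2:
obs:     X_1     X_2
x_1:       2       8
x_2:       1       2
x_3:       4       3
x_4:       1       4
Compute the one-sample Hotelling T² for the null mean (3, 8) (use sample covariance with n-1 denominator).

Step 1 — sample mean vector:
  mean(X_1) = (2 + 1 + 4 + 1) / 4 = 8/4 = 2
  mean(X_2) = (8 + 2 + 3 + 4) / 4 = 17/4 = 4.25
  x̄ = (2, 4.25),  deviation x̄ - mu_0 = (2, 4.25) - (3, 8) = (-1, -3.75).

Step 2 — sample covariance matrix, S[i,j] = (1/(n-1)) · Σ_k (x_{k,i} - mean_i) · (x_{k,j} - mean_j), divisor n-1 = 3:
  S[X_1,X_1] = ((0)·(0) + (-1)·(-1) + (2)·(2) + (-1)·(-1)) / 3 = 6/3 = 2
  S[X_1,X_2] = ((0)·(3.75) + (-1)·(-2.25) + (2)·(-1.25) + (-1)·(-0.25)) / 3 = 0/3 = 0
  S[X_2,X_2] = ((3.75)·(3.75) + (-2.25)·(-2.25) + (-1.25)·(-1.25) + (-0.25)·(-0.25)) / 3 = 20.75/3 = 6.9167
  S = [[2, 0],
 [0, 6.9167]].

Step 3 — invert S. det(S) = 2·6.9167 - (0)² = 13.8333.
  S^{-1} = (1/det) · [[d, -b], [-b, a]] = [[0.5, 0],
 [0, 0.1446]].

Step 4 — quadratic form (x̄ - mu_0)^T · S^{-1} · (x̄ - mu_0):
  S^{-1} · (x̄ - mu_0) = (-0.5, -0.5422),
  (x̄ - mu_0)^T · [...] = (-1)·(-0.5) + (-3.75)·(-0.5422) = 2.5331.

Step 5 — scale by n: T² = 4 · 2.5331 = 10.1325.

T² ≈ 10.1325


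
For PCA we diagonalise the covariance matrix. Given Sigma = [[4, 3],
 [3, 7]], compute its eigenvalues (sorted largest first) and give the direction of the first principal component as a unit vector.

Step 1 — characteristic polynomial of 2×2 Sigma:
  det(Sigma - λI) = λ² - trace · λ + det = 0.
  trace = 4 + 7 = 11, det = 4·7 - (3)² = 19.
Step 2 — discriminant:
  Δ = trace² - 4·det = 121 - 76 = 45.
Step 3 — eigenvalues:
  λ = (trace ± √Δ)/2 = (11 ± 6.7082)/2,
  λ_1 = 8.8541,  λ_2 = 2.1459.

Step 4 — unit eigenvector for λ_1: solve (Sigma - λ_1 I)v = 0. First row:
  (4 - 8.8541)·v_x + (3)·v_y = 0, i.e. (-4.8541)·v_x + (3)·v_y = 0,
  so v ∝ (b, λ_1 - a) = (3, 4.8541) = u.
  ||u|| = √((3)² + (4.8541)²) = √(32.5623) ≈ 5.7063,
  v_1 = u/||u|| ≈ (0.5257, 0.8507) (||v_1|| = 1).

λ_1 = 8.8541,  λ_2 = 2.1459;  v_1 ≈ (0.5257, 0.8507)


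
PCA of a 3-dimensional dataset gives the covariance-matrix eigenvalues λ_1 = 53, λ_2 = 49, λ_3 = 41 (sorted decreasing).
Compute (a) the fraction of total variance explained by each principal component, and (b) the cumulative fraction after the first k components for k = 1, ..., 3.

Step 1 — total variance = trace(Sigma) = Σ λ_i = 53 + 49 + 41 = 143.

Step 2 — fraction explained by component i = λ_i / Σ λ:
  PC1: 53/143 = 0.3706
  PC2: 49/143 = 0.3427
  PC3: 41/143 = 0.2867

Step 3 — cumulative fraction after k components = (λ_1 + ... + λ_k) / Σ λ:
  k = 1: 53/143 = 0.3706
  k = 2: (53 + 49)/143 = 102/143 = 0.7133
  k = 3: (53 + 49 + 41)/143 = 143/143 = 1

Summary (fraction, with percent):

explained: PC1 0.3706 (37.06%), PC2 0.3427 (34.27%), PC3 0.2867 (28.67%);  cumulative: 0.3706, 0.7133, 1


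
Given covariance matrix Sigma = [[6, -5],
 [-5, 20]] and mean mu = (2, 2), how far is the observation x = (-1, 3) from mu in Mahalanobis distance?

Step 1 — centre the observation: (x - mu) = (-3, 1).

Step 2 — invert Sigma. det(Sigma) = 6·20 - (-5)² = 95.
  Sigma^{-1} = (1/det) · [[d, -b], [-b, a]] = [[0.2105, 0.0526],
 [0.0526, 0.0632]].

Step 3 — form the quadratic (x - mu)^T · Sigma^{-1} · (x - mu):
  Sigma^{-1} · (x - mu) = (-0.5789, -0.0947).
  (x - mu)^T · [Sigma^{-1} · (x - mu)] = (-3)·(-0.5789) + (1)·(-0.0947) = 1.6421.

Step 4 — take square root: d = √(1.6421) ≈ 1.2814.

d(x, mu) = √(1.6421) ≈ 1.2814


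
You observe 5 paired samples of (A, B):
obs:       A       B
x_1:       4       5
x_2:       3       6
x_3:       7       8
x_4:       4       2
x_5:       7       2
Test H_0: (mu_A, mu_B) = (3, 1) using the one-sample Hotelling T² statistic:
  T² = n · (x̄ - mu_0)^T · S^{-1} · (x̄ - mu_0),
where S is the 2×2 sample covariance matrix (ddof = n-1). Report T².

Step 1 — sample mean vector:
  mean(A) = (4 + 3 + 7 + 4 + 7) / 5 = 25/5 = 5
  mean(B) = (5 + 6 + 8 + 2 + 2) / 5 = 23/5 = 4.6
  x̄ = (5, 4.6),  deviation x̄ - mu_0 = (5, 4.6) - (3, 1) = (2, 3.6).

Step 2 — sample covariance matrix, S[i,j] = (1/(n-1)) · Σ_k (x_{k,i} - mean_i) · (x_{k,j} - mean_j), divisor n-1 = 4:
  S[A,A] = ((-1)·(-1) + (-2)·(-2) + (2)·(2) + (-1)·(-1) + (2)·(2)) / 4 = 14/4 = 3.5
  S[A,B] = ((-1)·(0.4) + (-2)·(1.4) + (2)·(3.4) + (-1)·(-2.6) + (2)·(-2.6)) / 4 = 1/4 = 0.25
  S[B,B] = ((0.4)·(0.4) + (1.4)·(1.4) + (3.4)·(3.4) + (-2.6)·(-2.6) + (-2.6)·(-2.6)) / 4 = 27.2/4 = 6.8
  S = [[3.5, 0.25],
 [0.25, 6.8]].

Step 3 — invert S. det(S) = 3.5·6.8 - (0.25)² = 23.7375.
  S^{-1} = (1/det) · [[d, -b], [-b, a]] = [[0.2865, -0.0105],
 [-0.0105, 0.1474]].

Step 4 — quadratic form (x̄ - mu_0)^T · S^{-1} · (x̄ - mu_0):
  S^{-1} · (x̄ - mu_0) = (0.535, 0.5097),
  (x̄ - mu_0)^T · [...] = (2)·(0.535) + (3.6)·(0.5097) = 2.9051.

Step 5 — scale by n: T² = 5 · 2.9051 = 14.5255.

T² ≈ 14.5255


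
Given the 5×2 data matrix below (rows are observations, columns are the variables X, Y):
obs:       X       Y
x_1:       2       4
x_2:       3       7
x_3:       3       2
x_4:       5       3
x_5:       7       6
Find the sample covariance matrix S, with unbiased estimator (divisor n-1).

Step 1 — column means:
  mean(X) = (2 + 3 + 3 + 5 + 7) / 5 = 20/5 = 4
  mean(Y) = (4 + 7 + 2 + 3 + 6) / 5 = 22/5 = 4.4

Step 2 — sample covariance S[i,j] = (1/(n-1)) · Σ_k (x_{k,i} - mean_i) · (x_{k,j} - mean_j), with n-1 = 4.
  S[X,X] = ((-2)·(-2) + (-1)·(-1) + (-1)·(-1) + (1)·(1) + (3)·(3)) / 4 = 16/4 = 4
  S[X,Y] = ((-2)·(-0.4) + (-1)·(2.6) + (-1)·(-2.4) + (1)·(-1.4) + (3)·(1.6)) / 4 = 4/4 = 1
  S[Y,Y] = ((-0.4)·(-0.4) + (2.6)·(2.6) + (-2.4)·(-2.4) + (-1.4)·(-1.4) + (1.6)·(1.6)) / 4 = 17.2/4 = 4.3

S is symmetric (S[j,i] = S[i,j]). Assembling:

S = [[4, 1],
 [1, 4.3]]


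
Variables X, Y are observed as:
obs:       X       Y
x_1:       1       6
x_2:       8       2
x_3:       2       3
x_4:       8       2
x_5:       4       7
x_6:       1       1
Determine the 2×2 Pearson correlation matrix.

Step 1 — column means:
  mean(X) = (1 + 8 + 2 + 8 + 4 + 1) / 6 = 24/6 = 4
  mean(Y) = (6 + 2 + 3 + 2 + 7 + 1) / 6 = 21/6 = 3.5

Step 2 — sample variances and covariances s[i,j] = (1/(n-1)) · Σ_k (x_{k,i} - mean_i) · (x_{k,j} - mean_j), with n-1 = 5:
  s[X,X] = ((-3)·(-3) + (4)·(4) + (-2)·(-2) + (4)·(4) + (0)·(0) + (-3)·(-3)) / 5 = 54/5 = 10.8
  s[X,Y] = ((-3)·(2.5) + (4)·(-1.5) + (-2)·(-0.5) + (4)·(-1.5) + (0)·(3.5) + (-3)·(-2.5)) / 5 = -11/5 = -2.2
  s[Y,Y] = ((2.5)·(2.5) + (-1.5)·(-1.5) + (-0.5)·(-0.5) + (-1.5)·(-1.5) + (3.5)·(3.5) + (-2.5)·(-2.5)) / 5 = 29.5/5 = 5.9
  Sample standard deviations s_i = √(s[i,i]):
  s(X) = √(10.8) = 3.2863
  s(Y) = √(5.9) = 2.429

Step 3 — r_{ij} = s_{ij} / (s_i · s_j):
  r[X,X] = 1 (diagonal).
  r[X,Y] = -2.2 / (3.2863 · 2.429) = -2.2 / 7.9825 = -0.2756
  r[Y,Y] = 1 (diagonal).

R is symmetric with unit diagonal. Assembling:

R = [[1, -0.2756],
 [-0.2756, 1]]


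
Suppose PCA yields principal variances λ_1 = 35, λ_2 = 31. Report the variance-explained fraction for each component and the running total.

Step 1 — total variance = trace(Sigma) = Σ λ_i = 35 + 31 = 66.

Step 2 — fraction explained by component i = λ_i / Σ λ:
  PC1: 35/66 = 0.5303
  PC2: 31/66 = 0.4697

Step 3 — cumulative fraction after k components = (λ_1 + ... + λ_k) / Σ λ:
  k = 1: 35/66 = 0.5303
  k = 2: (35 + 31)/66 = 66/66 = 1

Summary (fraction, with percent):

explained: PC1 0.5303 (53.03%), PC2 0.4697 (46.97%);  cumulative: 0.5303, 1


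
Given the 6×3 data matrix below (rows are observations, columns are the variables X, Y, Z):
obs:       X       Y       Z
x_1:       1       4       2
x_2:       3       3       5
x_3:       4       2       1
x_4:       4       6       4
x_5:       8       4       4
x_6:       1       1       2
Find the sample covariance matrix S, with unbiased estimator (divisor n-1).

Step 1 — column means:
  mean(X) = (1 + 3 + 4 + 4 + 8 + 1) / 6 = 21/6 = 3.5
  mean(Y) = (4 + 3 + 2 + 6 + 4 + 1) / 6 = 20/6 = 3.3333
  mean(Z) = (2 + 5 + 1 + 4 + 4 + 2) / 6 = 18/6 = 3

Step 2 — sample covariance S[i,j] = (1/(n-1)) · Σ_k (x_{k,i} - mean_i) · (x_{k,j} - mean_j), with n-1 = 5.
  S[X,X] = ((-2.5)·(-2.5) + (-0.5)·(-0.5) + (0.5)·(0.5) + (0.5)·(0.5) + (4.5)·(4.5) + (-2.5)·(-2.5)) / 5 = 33.5/5 = 6.7
  S[X,Y] = ((-2.5)·(0.6667) + (-0.5)·(-0.3333) + (0.5)·(-1.3333) + (0.5)·(2.6667) + (4.5)·(0.6667) + (-2.5)·(-2.3333)) / 5 = 8/5 = 1.6
  S[X,Z] = ((-2.5)·(-1) + (-0.5)·(2) + (0.5)·(-2) + (0.5)·(1) + (4.5)·(1) + (-2.5)·(-1)) / 5 = 8/5 = 1.6
  S[Y,Y] = ((0.6667)·(0.6667) + (-0.3333)·(-0.3333) + (-1.3333)·(-1.3333) + (2.6667)·(2.6667) + (0.6667)·(0.6667) + (-2.3333)·(-2.3333)) / 5 = 15.3333/5 = 3.0667
  S[Y,Z] = ((0.6667)·(-1) + (-0.3333)·(2) + (-1.3333)·(-2) + (2.6667)·(1) + (0.6667)·(1) + (-2.3333)·(-1)) / 5 = 7/5 = 1.4
  S[Z,Z] = ((-1)·(-1) + (2)·(2) + (-2)·(-2) + (1)·(1) + (1)·(1) + (-1)·(-1)) / 5 = 12/5 = 2.4

S is symmetric (S[j,i] = S[i,j]). Assembling:

S = [[6.7, 1.6, 1.6],
 [1.6, 3.0667, 1.4],
 [1.6, 1.4, 2.4]]


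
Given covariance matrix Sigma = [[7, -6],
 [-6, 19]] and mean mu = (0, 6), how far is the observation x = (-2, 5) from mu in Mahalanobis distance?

Step 1 — centre the observation: (x - mu) = (-2, -1).

Step 2 — invert Sigma. det(Sigma) = 7·19 - (-6)² = 97.
  Sigma^{-1} = (1/det) · [[d, -b], [-b, a]] = [[0.1959, 0.0619],
 [0.0619, 0.0722]].

Step 3 — form the quadratic (x - mu)^T · Sigma^{-1} · (x - mu):
  Sigma^{-1} · (x - mu) = (-0.4536, -0.1959).
  (x - mu)^T · [Sigma^{-1} · (x - mu)] = (-2)·(-0.4536) + (-1)·(-0.1959) = 1.1031.

Step 4 — take square root: d = √(1.1031) ≈ 1.0503.

d(x, mu) = √(1.1031) ≈ 1.0503


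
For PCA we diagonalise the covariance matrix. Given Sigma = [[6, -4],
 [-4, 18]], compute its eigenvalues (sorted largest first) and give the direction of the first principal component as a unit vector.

Step 1 — characteristic polynomial of 2×2 Sigma:
  det(Sigma - λI) = λ² - trace · λ + det = 0.
  trace = 6 + 18 = 24, det = 6·18 - (-4)² = 92.
Step 2 — discriminant:
  Δ = trace² - 4·det = 576 - 368 = 208.
Step 3 — eigenvalues:
  λ = (trace ± √Δ)/2 = (24 ± 14.4222)/2,
  λ_1 = 19.2111,  λ_2 = 4.7889.

Step 4 — unit eigenvector for λ_1: solve (Sigma - λ_1 I)v = 0. First row:
  (6 - 19.2111)·v_x + (-4)·v_y = 0, i.e. (-13.2111)·v_x + (-4)·v_y = 0,
  so v ∝ (b, λ_1 - a) = (-4, 13.2111); multiply by -1 so the first entry is positive: u = (4, -13.2111).
  ||u|| = √((4)² + (-13.2111)²) = √(190.5332) ≈ 13.8034,
  v_1 = u/||u|| ≈ (0.2898, -0.9571) (||v_1|| = 1).

λ_1 = 19.2111,  λ_2 = 4.7889;  v_1 ≈ (0.2898, -0.9571)


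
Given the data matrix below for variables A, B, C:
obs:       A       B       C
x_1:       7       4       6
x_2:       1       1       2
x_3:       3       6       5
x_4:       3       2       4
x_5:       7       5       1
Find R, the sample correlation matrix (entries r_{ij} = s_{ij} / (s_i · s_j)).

Step 1 — column means:
  mean(A) = (7 + 1 + 3 + 3 + 7) / 5 = 21/5 = 4.2
  mean(B) = (4 + 1 + 6 + 2 + 5) / 5 = 18/5 = 3.6
  mean(C) = (6 + 2 + 5 + 4 + 1) / 5 = 18/5 = 3.6

Step 2 — sample variances and covariances s[i,j] = (1/(n-1)) · Σ_k (x_{k,i} - mean_i) · (x_{k,j} - mean_j), with n-1 = 4:
  s[A,A] = ((2.8)·(2.8) + (-3.2)·(-3.2) + (-1.2)·(-1.2) + (-1.2)·(-1.2) + (2.8)·(2.8)) / 4 = 28.8/4 = 7.2
  s[A,B] = ((2.8)·(0.4) + (-3.2)·(-2.6) + (-1.2)·(2.4) + (-1.2)·(-1.6) + (2.8)·(1.4)) / 4 = 12.4/4 = 3.1
  s[A,C] = ((2.8)·(2.4) + (-3.2)·(-1.6) + (-1.2)·(1.4) + (-1.2)·(0.4) + (2.8)·(-2.6)) / 4 = 2.4/4 = 0.6
  s[B,B] = ((0.4)·(0.4) + (-2.6)·(-2.6) + (2.4)·(2.4) + (-1.6)·(-1.6) + (1.4)·(1.4)) / 4 = 17.2/4 = 4.3
  s[B,C] = ((0.4)·(2.4) + (-2.6)·(-1.6) + (2.4)·(1.4) + (-1.6)·(0.4) + (1.4)·(-2.6)) / 4 = 4.2/4 = 1.05
  s[C,C] = ((2.4)·(2.4) + (-1.6)·(-1.6) + (1.4)·(1.4) + (0.4)·(0.4) + (-2.6)·(-2.6)) / 4 = 17.2/4 = 4.3
  Sample standard deviations s_i = √(s[i,i]):
  s(A) = √(7.2) = 2.6833
  s(B) = √(4.3) = 2.0736
  s(C) = √(4.3) = 2.0736

Step 3 — r_{ij} = s_{ij} / (s_i · s_j):
  r[A,A] = 1 (diagonal).
  r[A,B] = 3.1 / (2.6833 · 2.0736) = 3.1 / 5.5642 = 0.5571
  r[A,C] = 0.6 / (2.6833 · 2.0736) = 0.6 / 5.5642 = 0.1078
  r[B,B] = 1 (diagonal).
  r[B,C] = 1.05 / (2.0736 · 2.0736) = 1.05 / 4.3 = 0.2442
  r[C,C] = 1 (diagonal).

R is symmetric with unit diagonal. Assembling:

R = [[1, 0.5571, 0.1078],
 [0.5571, 1, 0.2442],
 [0.1078, 0.2442, 1]]


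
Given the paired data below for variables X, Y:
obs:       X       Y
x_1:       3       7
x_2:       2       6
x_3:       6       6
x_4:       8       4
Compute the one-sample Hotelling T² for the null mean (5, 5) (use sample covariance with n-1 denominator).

Step 1 — sample mean vector:
  mean(X) = (3 + 2 + 6 + 8) / 4 = 19/4 = 4.75
  mean(Y) = (7 + 6 + 6 + 4) / 4 = 23/4 = 5.75
  x̄ = (4.75, 5.75),  deviation x̄ - mu_0 = (4.75, 5.75) - (5, 5) = (-0.25, 0.75).

Step 2 — sample covariance matrix, S[i,j] = (1/(n-1)) · Σ_k (x_{k,i} - mean_i) · (x_{k,j} - mean_j), divisor n-1 = 3:
  S[X,X] = ((-1.75)·(-1.75) + (-2.75)·(-2.75) + (1.25)·(1.25) + (3.25)·(3.25)) / 3 = 22.75/3 = 7.5833
  S[X,Y] = ((-1.75)·(1.25) + (-2.75)·(0.25) + (1.25)·(0.25) + (3.25)·(-1.75)) / 3 = -8.25/3 = -2.75
  S[Y,Y] = ((1.25)·(1.25) + (0.25)·(0.25) + (0.25)·(0.25) + (-1.75)·(-1.75)) / 3 = 4.75/3 = 1.5833
  S = [[7.5833, -2.75],
 [-2.75, 1.5833]].

Step 3 — invert S. det(S) = 7.5833·1.5833 - (-2.75)² = 4.4444.
  S^{-1} = (1/det) · [[d, -b], [-b, a]] = [[0.3562, 0.6188],
 [0.6188, 1.7063]].

Step 4 — quadratic form (x̄ - mu_0)^T · S^{-1} · (x̄ - mu_0):
  S^{-1} · (x̄ - mu_0) = (0.375, 1.125),
  (x̄ - mu_0)^T · [...] = (-0.25)·(0.375) + (0.75)·(1.125) = 0.75.

Step 5 — scale by n: T² = 4 · 0.75 = 3.

T² ≈ 3


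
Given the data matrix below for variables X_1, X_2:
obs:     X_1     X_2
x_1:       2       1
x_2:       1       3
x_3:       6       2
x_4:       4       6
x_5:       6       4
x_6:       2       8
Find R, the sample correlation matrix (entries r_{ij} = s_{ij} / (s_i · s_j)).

Step 1 — column means:
  mean(X_1) = (2 + 1 + 6 + 4 + 6 + 2) / 6 = 21/6 = 3.5
  mean(X_2) = (1 + 3 + 2 + 6 + 4 + 8) / 6 = 24/6 = 4

Step 2 — sample variances and covariances s[i,j] = (1/(n-1)) · Σ_k (x_{k,i} - mean_i) · (x_{k,j} - mean_j), with n-1 = 5:
  s[X_1,X_1] = ((-1.5)·(-1.5) + (-2.5)·(-2.5) + (2.5)·(2.5) + (0.5)·(0.5) + (2.5)·(2.5) + (-1.5)·(-1.5)) / 5 = 23.5/5 = 4.7
  s[X_1,X_2] = ((-1.5)·(-3) + (-2.5)·(-1) + (2.5)·(-2) + (0.5)·(2) + (2.5)·(0) + (-1.5)·(4)) / 5 = -3/5 = -0.6
  s[X_2,X_2] = ((-3)·(-3) + (-1)·(-1) + (-2)·(-2) + (2)·(2) + (0)·(0) + (4)·(4)) / 5 = 34/5 = 6.8
  Sample standard deviations s_i = √(s[i,i]):
  s(X_1) = √(4.7) = 2.1679
  s(X_2) = √(6.8) = 2.6077

Step 3 — r_{ij} = s_{ij} / (s_i · s_j):
  r[X_1,X_1] = 1 (diagonal).
  r[X_1,X_2] = -0.6 / (2.1679 · 2.6077) = -0.6 / 5.6533 = -0.1061
  r[X_2,X_2] = 1 (diagonal).

R is symmetric with unit diagonal. Assembling:

R = [[1, -0.1061],
 [-0.1061, 1]]


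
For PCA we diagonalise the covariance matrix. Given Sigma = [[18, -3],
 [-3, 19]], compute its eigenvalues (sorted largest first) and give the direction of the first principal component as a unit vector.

Step 1 — characteristic polynomial of 2×2 Sigma:
  det(Sigma - λI) = λ² - trace · λ + det = 0.
  trace = 18 + 19 = 37, det = 18·19 - (-3)² = 333.
Step 2 — discriminant:
  Δ = trace² - 4·det = 1369 - 1332 = 37.
Step 3 — eigenvalues:
  λ = (trace ± √Δ)/2 = (37 ± 6.0828)/2,
  λ_1 = 21.5414,  λ_2 = 15.4586.

Step 4 — unit eigenvector for λ_1: solve (Sigma - λ_1 I)v = 0. First row:
  (18 - 21.5414)·v_x + (-3)·v_y = 0, i.e. (-3.5414)·v_x + (-3)·v_y = 0,
  so v ∝ (b, λ_1 - a) = (-3, 3.5414); multiply by -1 so the first entry is positive: u = (3, -3.5414).
  ||u|| = √((3)² + (-3.5414)²) = √(21.5414) ≈ 4.6413,
  v_1 = u/||u|| ≈ (0.6464, -0.763) (||v_1|| = 1).

λ_1 = 21.5414,  λ_2 = 15.4586;  v_1 ≈ (0.6464, -0.763)


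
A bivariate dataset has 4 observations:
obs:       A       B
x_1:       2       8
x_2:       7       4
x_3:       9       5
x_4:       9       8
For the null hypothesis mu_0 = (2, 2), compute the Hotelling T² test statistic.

Step 1 — sample mean vector:
  mean(A) = (2 + 7 + 9 + 9) / 4 = 27/4 = 6.75
  mean(B) = (8 + 4 + 5 + 8) / 4 = 25/4 = 6.25
  x̄ = (6.75, 6.25),  deviation x̄ - mu_0 = (6.75, 6.25) - (2, 2) = (4.75, 4.25).

Step 2 — sample covariance matrix, S[i,j] = (1/(n-1)) · Σ_k (x_{k,i} - mean_i) · (x_{k,j} - mean_j), divisor n-1 = 3:
  S[A,A] = ((-4.75)·(-4.75) + (0.25)·(0.25) + (2.25)·(2.25) + (2.25)·(2.25)) / 3 = 32.75/3 = 10.9167
  S[A,B] = ((-4.75)·(1.75) + (0.25)·(-2.25) + (2.25)·(-1.25) + (2.25)·(1.75)) / 3 = -7.75/3 = -2.5833
  S[B,B] = ((1.75)·(1.75) + (-2.25)·(-2.25) + (-1.25)·(-1.25) + (1.75)·(1.75)) / 3 = 12.75/3 = 4.25
  S = [[10.9167, -2.5833],
 [-2.5833, 4.25]].

Step 3 — invert S. det(S) = 10.9167·4.25 - (-2.5833)² = 39.7222.
  S^{-1} = (1/det) · [[d, -b], [-b, a]] = [[0.107, 0.065],
 [0.065, 0.2748]].

Step 4 — quadratic form (x̄ - mu_0)^T · S^{-1} · (x̄ - mu_0):
  S^{-1} · (x̄ - mu_0) = (0.7846, 1.4769),
  (x̄ - mu_0)^T · [...] = (4.75)·(0.7846) + (4.25)·(1.4769) = 10.0038.

Step 5 — scale by n: T² = 4 · 10.0038 = 40.0154.

T² ≈ 40.0154


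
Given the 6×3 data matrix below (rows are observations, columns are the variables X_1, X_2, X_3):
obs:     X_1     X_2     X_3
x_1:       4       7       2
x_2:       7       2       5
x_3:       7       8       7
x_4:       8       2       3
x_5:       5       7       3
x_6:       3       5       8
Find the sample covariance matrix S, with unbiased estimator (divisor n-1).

Step 1 — column means:
  mean(X_1) = (4 + 7 + 7 + 8 + 5 + 3) / 6 = 34/6 = 5.6667
  mean(X_2) = (7 + 2 + 8 + 2 + 7 + 5) / 6 = 31/6 = 5.1667
  mean(X_3) = (2 + 5 + 7 + 3 + 3 + 8) / 6 = 28/6 = 4.6667

Step 2 — sample covariance S[i,j] = (1/(n-1)) · Σ_k (x_{k,i} - mean_i) · (x_{k,j} - mean_j), with n-1 = 5.
  S[X_1,X_1] = ((-1.6667)·(-1.6667) + (1.3333)·(1.3333) + (1.3333)·(1.3333) + (2.3333)·(2.3333) + (-0.6667)·(-0.6667) + (-2.6667)·(-2.6667)) / 5 = 19.3333/5 = 3.8667
  S[X_1,X_2] = ((-1.6667)·(1.8333) + (1.3333)·(-3.1667) + (1.3333)·(2.8333) + (2.3333)·(-3.1667) + (-0.6667)·(1.8333) + (-2.6667)·(-0.1667)) / 5 = -11.6667/5 = -2.3333
  S[X_1,X_3] = ((-1.6667)·(-2.6667) + (1.3333)·(0.3333) + (1.3333)·(2.3333) + (2.3333)·(-1.6667) + (-0.6667)·(-1.6667) + (-2.6667)·(3.3333)) / 5 = -3.6667/5 = -0.7333
  S[X_2,X_2] = ((1.8333)·(1.8333) + (-3.1667)·(-3.1667) + (2.8333)·(2.8333) + (-3.1667)·(-3.1667) + (1.8333)·(1.8333) + (-0.1667)·(-0.1667)) / 5 = 34.8333/5 = 6.9667
  S[X_2,X_3] = ((1.8333)·(-2.6667) + (-3.1667)·(0.3333) + (2.8333)·(2.3333) + (-3.1667)·(-1.6667) + (1.8333)·(-1.6667) + (-0.1667)·(3.3333)) / 5 = 2.3333/5 = 0.4667
  S[X_3,X_3] = ((-2.6667)·(-2.6667) + (0.3333)·(0.3333) + (2.3333)·(2.3333) + (-1.6667)·(-1.6667) + (-1.6667)·(-1.6667) + (3.3333)·(3.3333)) / 5 = 29.3333/5 = 5.8667

S is symmetric (S[j,i] = S[i,j]). Assembling:

S = [[3.8667, -2.3333, -0.7333],
 [-2.3333, 6.9667, 0.4667],
 [-0.7333, 0.4667, 5.8667]]


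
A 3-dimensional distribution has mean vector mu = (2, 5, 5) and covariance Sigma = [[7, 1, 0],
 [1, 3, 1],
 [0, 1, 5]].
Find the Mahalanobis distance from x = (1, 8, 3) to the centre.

Step 1 — centre the observation: (x - mu) = (-1, 3, -2).

Step 2 — invert Sigma (cofactor / det for 3×3, or solve directly):
  Sigma^{-1} = [[0.1505, -0.0538, 0.0108],
 [-0.0538, 0.3763, -0.0753],
 [0.0108, -0.0753, 0.2151]].

Step 3 — form the quadratic (x - mu)^T · Sigma^{-1} · (x - mu):
  Sigma^{-1} · (x - mu) = (-0.3333, 1.3333, -0.6667).
  (x - mu)^T · [Sigma^{-1} · (x - mu)] = (-1)·(-0.3333) + (3)·(1.3333) + (-2)·(-0.6667) = 5.6667.

Step 4 — take square root: d = √(5.6667) ≈ 2.3805.

d(x, mu) = √(5.6667) ≈ 2.3805
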